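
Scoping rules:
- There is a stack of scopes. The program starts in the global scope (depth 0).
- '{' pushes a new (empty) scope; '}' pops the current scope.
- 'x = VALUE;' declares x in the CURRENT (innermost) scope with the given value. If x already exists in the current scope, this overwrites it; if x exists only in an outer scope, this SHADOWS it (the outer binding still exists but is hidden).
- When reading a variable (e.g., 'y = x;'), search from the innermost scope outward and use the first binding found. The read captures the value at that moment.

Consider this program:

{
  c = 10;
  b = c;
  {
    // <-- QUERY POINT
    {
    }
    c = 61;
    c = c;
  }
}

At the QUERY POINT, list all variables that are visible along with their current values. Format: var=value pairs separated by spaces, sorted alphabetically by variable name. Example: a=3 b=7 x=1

Answer: b=10 c=10

Derivation:
Step 1: enter scope (depth=1)
Step 2: declare c=10 at depth 1
Step 3: declare b=(read c)=10 at depth 1
Step 4: enter scope (depth=2)
Visible at query point: b=10 c=10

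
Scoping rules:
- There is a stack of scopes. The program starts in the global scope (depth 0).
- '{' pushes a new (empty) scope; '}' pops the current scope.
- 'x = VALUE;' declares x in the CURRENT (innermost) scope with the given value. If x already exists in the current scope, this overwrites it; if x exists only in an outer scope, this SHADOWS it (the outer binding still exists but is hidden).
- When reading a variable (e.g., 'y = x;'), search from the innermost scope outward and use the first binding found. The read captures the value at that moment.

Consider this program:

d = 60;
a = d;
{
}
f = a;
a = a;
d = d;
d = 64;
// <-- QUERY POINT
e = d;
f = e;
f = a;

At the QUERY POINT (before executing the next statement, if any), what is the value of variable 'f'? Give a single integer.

Step 1: declare d=60 at depth 0
Step 2: declare a=(read d)=60 at depth 0
Step 3: enter scope (depth=1)
Step 4: exit scope (depth=0)
Step 5: declare f=(read a)=60 at depth 0
Step 6: declare a=(read a)=60 at depth 0
Step 7: declare d=(read d)=60 at depth 0
Step 8: declare d=64 at depth 0
Visible at query point: a=60 d=64 f=60

Answer: 60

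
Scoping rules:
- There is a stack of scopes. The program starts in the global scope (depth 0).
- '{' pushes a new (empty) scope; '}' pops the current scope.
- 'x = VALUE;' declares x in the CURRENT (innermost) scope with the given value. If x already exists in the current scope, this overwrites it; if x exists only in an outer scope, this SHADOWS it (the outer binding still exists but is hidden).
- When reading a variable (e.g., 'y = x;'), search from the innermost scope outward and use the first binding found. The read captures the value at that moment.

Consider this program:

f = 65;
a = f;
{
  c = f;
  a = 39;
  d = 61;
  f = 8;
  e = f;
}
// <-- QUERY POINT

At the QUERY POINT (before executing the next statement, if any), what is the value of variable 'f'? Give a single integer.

Step 1: declare f=65 at depth 0
Step 2: declare a=(read f)=65 at depth 0
Step 3: enter scope (depth=1)
Step 4: declare c=(read f)=65 at depth 1
Step 5: declare a=39 at depth 1
Step 6: declare d=61 at depth 1
Step 7: declare f=8 at depth 1
Step 8: declare e=(read f)=8 at depth 1
Step 9: exit scope (depth=0)
Visible at query point: a=65 f=65

Answer: 65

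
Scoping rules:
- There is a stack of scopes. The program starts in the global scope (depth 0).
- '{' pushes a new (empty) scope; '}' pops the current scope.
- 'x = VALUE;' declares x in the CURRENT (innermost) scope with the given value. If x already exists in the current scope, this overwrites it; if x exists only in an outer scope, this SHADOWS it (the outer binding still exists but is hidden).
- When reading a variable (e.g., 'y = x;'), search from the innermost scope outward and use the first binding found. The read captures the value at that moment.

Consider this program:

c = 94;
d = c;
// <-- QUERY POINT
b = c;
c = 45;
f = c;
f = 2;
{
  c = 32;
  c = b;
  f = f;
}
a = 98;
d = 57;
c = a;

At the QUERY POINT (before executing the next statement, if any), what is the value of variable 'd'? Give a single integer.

Answer: 94

Derivation:
Step 1: declare c=94 at depth 0
Step 2: declare d=(read c)=94 at depth 0
Visible at query point: c=94 d=94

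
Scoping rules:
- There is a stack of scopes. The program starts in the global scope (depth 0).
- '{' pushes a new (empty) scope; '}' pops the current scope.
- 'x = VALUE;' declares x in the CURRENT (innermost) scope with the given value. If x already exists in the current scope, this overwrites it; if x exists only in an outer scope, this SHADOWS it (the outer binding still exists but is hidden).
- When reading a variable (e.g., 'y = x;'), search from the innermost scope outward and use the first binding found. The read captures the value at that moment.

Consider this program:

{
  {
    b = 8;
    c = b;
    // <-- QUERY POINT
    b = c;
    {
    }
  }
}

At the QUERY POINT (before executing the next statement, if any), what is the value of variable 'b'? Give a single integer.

Step 1: enter scope (depth=1)
Step 2: enter scope (depth=2)
Step 3: declare b=8 at depth 2
Step 4: declare c=(read b)=8 at depth 2
Visible at query point: b=8 c=8

Answer: 8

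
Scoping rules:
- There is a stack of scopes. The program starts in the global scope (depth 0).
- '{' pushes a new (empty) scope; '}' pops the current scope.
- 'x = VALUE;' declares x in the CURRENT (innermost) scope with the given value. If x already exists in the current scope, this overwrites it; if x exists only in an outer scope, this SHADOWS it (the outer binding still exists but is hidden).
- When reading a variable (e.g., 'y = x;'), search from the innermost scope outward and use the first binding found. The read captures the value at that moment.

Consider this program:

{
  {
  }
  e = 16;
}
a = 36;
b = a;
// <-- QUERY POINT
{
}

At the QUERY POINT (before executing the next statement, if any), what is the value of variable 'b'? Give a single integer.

Answer: 36

Derivation:
Step 1: enter scope (depth=1)
Step 2: enter scope (depth=2)
Step 3: exit scope (depth=1)
Step 4: declare e=16 at depth 1
Step 5: exit scope (depth=0)
Step 6: declare a=36 at depth 0
Step 7: declare b=(read a)=36 at depth 0
Visible at query point: a=36 b=36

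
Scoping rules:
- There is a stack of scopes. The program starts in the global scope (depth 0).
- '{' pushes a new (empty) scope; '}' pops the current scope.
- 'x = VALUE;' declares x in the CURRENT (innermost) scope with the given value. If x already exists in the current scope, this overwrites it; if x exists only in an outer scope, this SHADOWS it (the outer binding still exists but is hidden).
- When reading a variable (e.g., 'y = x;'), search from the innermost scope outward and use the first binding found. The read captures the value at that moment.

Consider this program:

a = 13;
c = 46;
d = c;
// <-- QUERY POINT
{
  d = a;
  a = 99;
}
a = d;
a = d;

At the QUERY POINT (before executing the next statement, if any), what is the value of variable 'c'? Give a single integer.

Step 1: declare a=13 at depth 0
Step 2: declare c=46 at depth 0
Step 3: declare d=(read c)=46 at depth 0
Visible at query point: a=13 c=46 d=46

Answer: 46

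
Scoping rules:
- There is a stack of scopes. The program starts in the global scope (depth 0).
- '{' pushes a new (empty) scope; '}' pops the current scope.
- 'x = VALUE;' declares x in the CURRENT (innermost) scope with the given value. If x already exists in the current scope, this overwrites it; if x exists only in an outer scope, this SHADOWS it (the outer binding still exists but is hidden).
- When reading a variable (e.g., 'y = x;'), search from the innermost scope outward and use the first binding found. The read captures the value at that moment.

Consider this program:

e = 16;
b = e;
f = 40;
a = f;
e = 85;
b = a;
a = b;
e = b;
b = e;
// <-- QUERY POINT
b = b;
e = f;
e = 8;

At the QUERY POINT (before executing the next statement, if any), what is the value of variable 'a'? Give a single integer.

Answer: 40

Derivation:
Step 1: declare e=16 at depth 0
Step 2: declare b=(read e)=16 at depth 0
Step 3: declare f=40 at depth 0
Step 4: declare a=(read f)=40 at depth 0
Step 5: declare e=85 at depth 0
Step 6: declare b=(read a)=40 at depth 0
Step 7: declare a=(read b)=40 at depth 0
Step 8: declare e=(read b)=40 at depth 0
Step 9: declare b=(read e)=40 at depth 0
Visible at query point: a=40 b=40 e=40 f=40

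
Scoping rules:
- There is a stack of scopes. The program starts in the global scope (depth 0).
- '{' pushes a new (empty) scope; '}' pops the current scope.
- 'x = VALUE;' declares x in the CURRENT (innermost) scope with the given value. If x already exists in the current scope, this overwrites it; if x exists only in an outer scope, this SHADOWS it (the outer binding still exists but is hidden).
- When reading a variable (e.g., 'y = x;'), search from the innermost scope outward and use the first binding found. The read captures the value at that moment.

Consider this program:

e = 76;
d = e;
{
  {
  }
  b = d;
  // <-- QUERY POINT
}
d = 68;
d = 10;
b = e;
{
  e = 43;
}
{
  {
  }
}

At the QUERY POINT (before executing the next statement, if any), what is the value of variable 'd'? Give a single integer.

Step 1: declare e=76 at depth 0
Step 2: declare d=(read e)=76 at depth 0
Step 3: enter scope (depth=1)
Step 4: enter scope (depth=2)
Step 5: exit scope (depth=1)
Step 6: declare b=(read d)=76 at depth 1
Visible at query point: b=76 d=76 e=76

Answer: 76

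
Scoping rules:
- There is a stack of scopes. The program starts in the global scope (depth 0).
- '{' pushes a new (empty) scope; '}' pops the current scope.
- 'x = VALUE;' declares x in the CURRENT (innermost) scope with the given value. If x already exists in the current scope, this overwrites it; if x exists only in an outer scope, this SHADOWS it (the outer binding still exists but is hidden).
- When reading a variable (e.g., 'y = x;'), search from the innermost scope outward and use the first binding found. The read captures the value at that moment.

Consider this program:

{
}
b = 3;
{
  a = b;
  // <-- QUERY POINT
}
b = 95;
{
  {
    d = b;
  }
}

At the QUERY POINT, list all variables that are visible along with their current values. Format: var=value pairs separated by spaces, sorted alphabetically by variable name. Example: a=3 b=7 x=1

Step 1: enter scope (depth=1)
Step 2: exit scope (depth=0)
Step 3: declare b=3 at depth 0
Step 4: enter scope (depth=1)
Step 5: declare a=(read b)=3 at depth 1
Visible at query point: a=3 b=3

Answer: a=3 b=3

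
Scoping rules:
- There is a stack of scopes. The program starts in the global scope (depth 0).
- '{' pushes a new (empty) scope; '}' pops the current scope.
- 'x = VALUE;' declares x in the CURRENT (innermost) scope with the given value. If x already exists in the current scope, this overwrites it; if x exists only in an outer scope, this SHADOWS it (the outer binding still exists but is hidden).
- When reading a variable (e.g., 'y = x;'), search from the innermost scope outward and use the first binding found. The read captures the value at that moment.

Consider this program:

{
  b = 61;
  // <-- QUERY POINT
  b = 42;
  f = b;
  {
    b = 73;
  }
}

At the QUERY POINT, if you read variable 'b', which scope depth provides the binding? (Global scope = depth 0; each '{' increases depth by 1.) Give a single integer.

Step 1: enter scope (depth=1)
Step 2: declare b=61 at depth 1
Visible at query point: b=61

Answer: 1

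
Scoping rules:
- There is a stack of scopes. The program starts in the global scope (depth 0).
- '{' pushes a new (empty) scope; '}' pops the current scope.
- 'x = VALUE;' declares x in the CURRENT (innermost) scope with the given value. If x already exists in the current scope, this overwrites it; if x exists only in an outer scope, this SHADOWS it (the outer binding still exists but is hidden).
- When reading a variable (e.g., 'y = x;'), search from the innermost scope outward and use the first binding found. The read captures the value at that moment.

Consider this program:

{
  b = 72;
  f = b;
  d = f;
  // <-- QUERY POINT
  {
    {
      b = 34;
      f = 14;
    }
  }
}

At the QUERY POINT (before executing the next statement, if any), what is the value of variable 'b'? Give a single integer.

Step 1: enter scope (depth=1)
Step 2: declare b=72 at depth 1
Step 3: declare f=(read b)=72 at depth 1
Step 4: declare d=(read f)=72 at depth 1
Visible at query point: b=72 d=72 f=72

Answer: 72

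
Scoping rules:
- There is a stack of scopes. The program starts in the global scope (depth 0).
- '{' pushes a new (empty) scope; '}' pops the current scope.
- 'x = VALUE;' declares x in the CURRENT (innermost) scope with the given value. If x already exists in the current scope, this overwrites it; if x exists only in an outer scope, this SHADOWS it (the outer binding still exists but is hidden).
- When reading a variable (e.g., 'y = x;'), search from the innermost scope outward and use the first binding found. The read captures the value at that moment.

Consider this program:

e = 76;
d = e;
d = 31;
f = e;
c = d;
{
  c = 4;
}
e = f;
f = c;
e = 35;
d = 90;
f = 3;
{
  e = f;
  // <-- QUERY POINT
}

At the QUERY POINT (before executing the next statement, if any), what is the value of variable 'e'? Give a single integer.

Answer: 3

Derivation:
Step 1: declare e=76 at depth 0
Step 2: declare d=(read e)=76 at depth 0
Step 3: declare d=31 at depth 0
Step 4: declare f=(read e)=76 at depth 0
Step 5: declare c=(read d)=31 at depth 0
Step 6: enter scope (depth=1)
Step 7: declare c=4 at depth 1
Step 8: exit scope (depth=0)
Step 9: declare e=(read f)=76 at depth 0
Step 10: declare f=(read c)=31 at depth 0
Step 11: declare e=35 at depth 0
Step 12: declare d=90 at depth 0
Step 13: declare f=3 at depth 0
Step 14: enter scope (depth=1)
Step 15: declare e=(read f)=3 at depth 1
Visible at query point: c=31 d=90 e=3 f=3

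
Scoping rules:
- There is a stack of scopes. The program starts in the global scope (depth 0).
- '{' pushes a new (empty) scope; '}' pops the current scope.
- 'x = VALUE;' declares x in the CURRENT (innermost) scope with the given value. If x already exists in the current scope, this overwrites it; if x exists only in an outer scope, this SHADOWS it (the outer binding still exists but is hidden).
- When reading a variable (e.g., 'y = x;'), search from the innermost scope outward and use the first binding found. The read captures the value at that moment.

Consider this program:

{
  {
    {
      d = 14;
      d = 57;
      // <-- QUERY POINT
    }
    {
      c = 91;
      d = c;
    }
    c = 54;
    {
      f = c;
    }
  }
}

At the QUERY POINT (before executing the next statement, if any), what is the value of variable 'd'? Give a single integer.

Answer: 57

Derivation:
Step 1: enter scope (depth=1)
Step 2: enter scope (depth=2)
Step 3: enter scope (depth=3)
Step 4: declare d=14 at depth 3
Step 5: declare d=57 at depth 3
Visible at query point: d=57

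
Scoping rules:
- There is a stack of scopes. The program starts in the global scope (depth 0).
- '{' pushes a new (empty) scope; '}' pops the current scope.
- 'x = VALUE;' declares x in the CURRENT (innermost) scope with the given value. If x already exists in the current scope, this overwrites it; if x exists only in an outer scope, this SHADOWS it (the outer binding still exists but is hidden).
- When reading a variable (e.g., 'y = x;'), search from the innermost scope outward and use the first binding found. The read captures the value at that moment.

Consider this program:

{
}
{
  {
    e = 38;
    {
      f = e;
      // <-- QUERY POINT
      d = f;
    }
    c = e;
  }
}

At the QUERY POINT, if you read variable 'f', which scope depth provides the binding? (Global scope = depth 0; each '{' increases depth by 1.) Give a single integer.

Answer: 3

Derivation:
Step 1: enter scope (depth=1)
Step 2: exit scope (depth=0)
Step 3: enter scope (depth=1)
Step 4: enter scope (depth=2)
Step 5: declare e=38 at depth 2
Step 6: enter scope (depth=3)
Step 7: declare f=(read e)=38 at depth 3
Visible at query point: e=38 f=38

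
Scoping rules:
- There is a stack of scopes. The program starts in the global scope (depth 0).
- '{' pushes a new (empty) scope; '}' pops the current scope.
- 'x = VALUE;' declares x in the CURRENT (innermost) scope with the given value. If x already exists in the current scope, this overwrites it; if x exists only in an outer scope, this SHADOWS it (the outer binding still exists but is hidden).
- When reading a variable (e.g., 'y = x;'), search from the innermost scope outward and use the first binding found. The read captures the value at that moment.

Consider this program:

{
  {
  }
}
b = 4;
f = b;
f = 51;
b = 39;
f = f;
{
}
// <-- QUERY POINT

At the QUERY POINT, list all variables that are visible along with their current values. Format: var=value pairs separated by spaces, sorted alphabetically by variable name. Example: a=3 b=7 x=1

Step 1: enter scope (depth=1)
Step 2: enter scope (depth=2)
Step 3: exit scope (depth=1)
Step 4: exit scope (depth=0)
Step 5: declare b=4 at depth 0
Step 6: declare f=(read b)=4 at depth 0
Step 7: declare f=51 at depth 0
Step 8: declare b=39 at depth 0
Step 9: declare f=(read f)=51 at depth 0
Step 10: enter scope (depth=1)
Step 11: exit scope (depth=0)
Visible at query point: b=39 f=51

Answer: b=39 f=51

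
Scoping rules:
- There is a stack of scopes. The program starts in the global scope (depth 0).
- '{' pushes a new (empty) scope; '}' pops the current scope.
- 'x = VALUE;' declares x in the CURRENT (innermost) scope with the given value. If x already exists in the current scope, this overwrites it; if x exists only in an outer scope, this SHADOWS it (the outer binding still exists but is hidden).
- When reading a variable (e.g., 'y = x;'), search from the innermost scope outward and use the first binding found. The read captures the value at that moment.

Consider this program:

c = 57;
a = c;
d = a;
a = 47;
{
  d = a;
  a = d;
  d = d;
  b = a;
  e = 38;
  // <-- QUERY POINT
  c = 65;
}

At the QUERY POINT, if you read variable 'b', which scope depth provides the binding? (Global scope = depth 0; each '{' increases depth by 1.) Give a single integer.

Step 1: declare c=57 at depth 0
Step 2: declare a=(read c)=57 at depth 0
Step 3: declare d=(read a)=57 at depth 0
Step 4: declare a=47 at depth 0
Step 5: enter scope (depth=1)
Step 6: declare d=(read a)=47 at depth 1
Step 7: declare a=(read d)=47 at depth 1
Step 8: declare d=(read d)=47 at depth 1
Step 9: declare b=(read a)=47 at depth 1
Step 10: declare e=38 at depth 1
Visible at query point: a=47 b=47 c=57 d=47 e=38

Answer: 1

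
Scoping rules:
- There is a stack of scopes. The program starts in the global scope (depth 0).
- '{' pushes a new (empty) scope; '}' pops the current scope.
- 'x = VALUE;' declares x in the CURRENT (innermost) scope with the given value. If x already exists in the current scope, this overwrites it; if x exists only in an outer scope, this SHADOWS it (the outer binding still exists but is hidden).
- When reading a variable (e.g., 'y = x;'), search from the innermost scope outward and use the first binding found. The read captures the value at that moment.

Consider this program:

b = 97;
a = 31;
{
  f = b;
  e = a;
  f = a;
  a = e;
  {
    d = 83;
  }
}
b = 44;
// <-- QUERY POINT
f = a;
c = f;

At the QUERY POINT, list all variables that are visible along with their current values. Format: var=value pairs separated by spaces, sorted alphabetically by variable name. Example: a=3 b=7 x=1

Step 1: declare b=97 at depth 0
Step 2: declare a=31 at depth 0
Step 3: enter scope (depth=1)
Step 4: declare f=(read b)=97 at depth 1
Step 5: declare e=(read a)=31 at depth 1
Step 6: declare f=(read a)=31 at depth 1
Step 7: declare a=(read e)=31 at depth 1
Step 8: enter scope (depth=2)
Step 9: declare d=83 at depth 2
Step 10: exit scope (depth=1)
Step 11: exit scope (depth=0)
Step 12: declare b=44 at depth 0
Visible at query point: a=31 b=44

Answer: a=31 b=44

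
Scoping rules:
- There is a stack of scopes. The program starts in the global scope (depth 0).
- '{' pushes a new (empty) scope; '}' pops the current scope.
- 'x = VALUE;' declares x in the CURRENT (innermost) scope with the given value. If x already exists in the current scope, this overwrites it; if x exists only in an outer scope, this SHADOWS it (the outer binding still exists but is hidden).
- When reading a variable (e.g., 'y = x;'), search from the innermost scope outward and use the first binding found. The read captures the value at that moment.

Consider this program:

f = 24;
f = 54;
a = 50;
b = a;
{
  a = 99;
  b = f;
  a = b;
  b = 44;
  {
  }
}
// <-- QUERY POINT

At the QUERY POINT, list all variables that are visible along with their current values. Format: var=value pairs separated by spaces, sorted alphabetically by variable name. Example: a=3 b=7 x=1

Answer: a=50 b=50 f=54

Derivation:
Step 1: declare f=24 at depth 0
Step 2: declare f=54 at depth 0
Step 3: declare a=50 at depth 0
Step 4: declare b=(read a)=50 at depth 0
Step 5: enter scope (depth=1)
Step 6: declare a=99 at depth 1
Step 7: declare b=(read f)=54 at depth 1
Step 8: declare a=(read b)=54 at depth 1
Step 9: declare b=44 at depth 1
Step 10: enter scope (depth=2)
Step 11: exit scope (depth=1)
Step 12: exit scope (depth=0)
Visible at query point: a=50 b=50 f=54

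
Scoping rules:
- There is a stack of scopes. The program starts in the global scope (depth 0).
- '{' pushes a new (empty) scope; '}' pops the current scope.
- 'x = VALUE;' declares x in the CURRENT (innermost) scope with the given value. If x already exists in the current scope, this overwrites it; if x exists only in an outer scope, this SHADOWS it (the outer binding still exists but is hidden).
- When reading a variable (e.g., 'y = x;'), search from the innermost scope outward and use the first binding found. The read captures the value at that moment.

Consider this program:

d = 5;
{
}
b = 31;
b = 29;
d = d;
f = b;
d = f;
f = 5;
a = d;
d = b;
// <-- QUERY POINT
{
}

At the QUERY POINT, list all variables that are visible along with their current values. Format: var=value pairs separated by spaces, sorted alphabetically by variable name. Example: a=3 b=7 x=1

Answer: a=29 b=29 d=29 f=5

Derivation:
Step 1: declare d=5 at depth 0
Step 2: enter scope (depth=1)
Step 3: exit scope (depth=0)
Step 4: declare b=31 at depth 0
Step 5: declare b=29 at depth 0
Step 6: declare d=(read d)=5 at depth 0
Step 7: declare f=(read b)=29 at depth 0
Step 8: declare d=(read f)=29 at depth 0
Step 9: declare f=5 at depth 0
Step 10: declare a=(read d)=29 at depth 0
Step 11: declare d=(read b)=29 at depth 0
Visible at query point: a=29 b=29 d=29 f=5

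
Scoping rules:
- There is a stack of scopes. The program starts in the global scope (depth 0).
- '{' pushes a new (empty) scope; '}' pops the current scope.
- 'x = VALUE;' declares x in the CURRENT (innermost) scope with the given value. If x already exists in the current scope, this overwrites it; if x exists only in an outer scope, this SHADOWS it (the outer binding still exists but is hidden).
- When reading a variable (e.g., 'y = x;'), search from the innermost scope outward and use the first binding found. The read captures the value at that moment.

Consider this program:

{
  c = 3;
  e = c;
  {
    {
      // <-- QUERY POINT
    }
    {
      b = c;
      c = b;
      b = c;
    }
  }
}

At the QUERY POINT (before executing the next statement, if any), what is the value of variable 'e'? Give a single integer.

Answer: 3

Derivation:
Step 1: enter scope (depth=1)
Step 2: declare c=3 at depth 1
Step 3: declare e=(read c)=3 at depth 1
Step 4: enter scope (depth=2)
Step 5: enter scope (depth=3)
Visible at query point: c=3 e=3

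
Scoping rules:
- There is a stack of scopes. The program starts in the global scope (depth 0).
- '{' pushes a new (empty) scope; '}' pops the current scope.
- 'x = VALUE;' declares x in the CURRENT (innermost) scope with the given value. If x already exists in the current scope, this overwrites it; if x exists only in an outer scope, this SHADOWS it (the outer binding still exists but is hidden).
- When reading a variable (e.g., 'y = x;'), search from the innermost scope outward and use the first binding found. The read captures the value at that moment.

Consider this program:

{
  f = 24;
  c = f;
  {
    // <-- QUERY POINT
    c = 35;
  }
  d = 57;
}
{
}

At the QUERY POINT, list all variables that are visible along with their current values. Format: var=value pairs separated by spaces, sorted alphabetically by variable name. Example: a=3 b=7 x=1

Step 1: enter scope (depth=1)
Step 2: declare f=24 at depth 1
Step 3: declare c=(read f)=24 at depth 1
Step 4: enter scope (depth=2)
Visible at query point: c=24 f=24

Answer: c=24 f=24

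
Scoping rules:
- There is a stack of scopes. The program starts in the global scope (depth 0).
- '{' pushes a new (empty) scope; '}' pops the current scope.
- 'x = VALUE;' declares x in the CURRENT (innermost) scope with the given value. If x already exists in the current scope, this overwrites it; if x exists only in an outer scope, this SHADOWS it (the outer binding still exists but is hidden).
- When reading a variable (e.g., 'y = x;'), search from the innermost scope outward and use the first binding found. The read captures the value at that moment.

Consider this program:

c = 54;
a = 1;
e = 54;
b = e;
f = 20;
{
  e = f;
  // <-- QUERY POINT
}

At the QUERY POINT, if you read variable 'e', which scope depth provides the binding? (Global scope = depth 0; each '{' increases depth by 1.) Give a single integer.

Step 1: declare c=54 at depth 0
Step 2: declare a=1 at depth 0
Step 3: declare e=54 at depth 0
Step 4: declare b=(read e)=54 at depth 0
Step 5: declare f=20 at depth 0
Step 6: enter scope (depth=1)
Step 7: declare e=(read f)=20 at depth 1
Visible at query point: a=1 b=54 c=54 e=20 f=20

Answer: 1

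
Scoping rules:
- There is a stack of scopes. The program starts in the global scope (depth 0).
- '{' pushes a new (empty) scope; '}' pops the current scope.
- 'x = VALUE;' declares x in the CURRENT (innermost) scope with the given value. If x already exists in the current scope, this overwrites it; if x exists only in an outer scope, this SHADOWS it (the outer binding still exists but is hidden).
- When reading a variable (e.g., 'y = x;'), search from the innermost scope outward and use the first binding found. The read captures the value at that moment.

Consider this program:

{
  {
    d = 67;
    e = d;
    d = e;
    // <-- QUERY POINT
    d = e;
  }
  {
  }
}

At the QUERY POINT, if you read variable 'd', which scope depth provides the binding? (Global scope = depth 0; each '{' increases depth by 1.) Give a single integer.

Answer: 2

Derivation:
Step 1: enter scope (depth=1)
Step 2: enter scope (depth=2)
Step 3: declare d=67 at depth 2
Step 4: declare e=(read d)=67 at depth 2
Step 5: declare d=(read e)=67 at depth 2
Visible at query point: d=67 e=67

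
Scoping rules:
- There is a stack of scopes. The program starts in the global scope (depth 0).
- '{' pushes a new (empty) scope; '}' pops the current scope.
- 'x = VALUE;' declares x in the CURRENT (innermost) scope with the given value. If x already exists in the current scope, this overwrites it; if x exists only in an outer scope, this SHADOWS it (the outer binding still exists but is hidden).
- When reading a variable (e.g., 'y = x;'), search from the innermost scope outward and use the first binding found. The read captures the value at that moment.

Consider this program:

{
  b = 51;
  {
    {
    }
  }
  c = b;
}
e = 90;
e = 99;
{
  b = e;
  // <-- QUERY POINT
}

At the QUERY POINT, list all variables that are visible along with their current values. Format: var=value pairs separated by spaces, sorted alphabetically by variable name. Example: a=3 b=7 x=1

Answer: b=99 e=99

Derivation:
Step 1: enter scope (depth=1)
Step 2: declare b=51 at depth 1
Step 3: enter scope (depth=2)
Step 4: enter scope (depth=3)
Step 5: exit scope (depth=2)
Step 6: exit scope (depth=1)
Step 7: declare c=(read b)=51 at depth 1
Step 8: exit scope (depth=0)
Step 9: declare e=90 at depth 0
Step 10: declare e=99 at depth 0
Step 11: enter scope (depth=1)
Step 12: declare b=(read e)=99 at depth 1
Visible at query point: b=99 e=99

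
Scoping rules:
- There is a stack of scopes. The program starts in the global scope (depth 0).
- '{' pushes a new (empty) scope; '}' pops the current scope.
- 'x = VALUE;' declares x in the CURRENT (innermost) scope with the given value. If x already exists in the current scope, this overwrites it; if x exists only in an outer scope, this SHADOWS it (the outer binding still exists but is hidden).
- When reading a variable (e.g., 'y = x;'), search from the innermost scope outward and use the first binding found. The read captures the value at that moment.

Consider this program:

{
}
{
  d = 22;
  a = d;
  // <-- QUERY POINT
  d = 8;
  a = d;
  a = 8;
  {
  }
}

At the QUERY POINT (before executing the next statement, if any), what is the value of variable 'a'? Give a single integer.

Step 1: enter scope (depth=1)
Step 2: exit scope (depth=0)
Step 3: enter scope (depth=1)
Step 4: declare d=22 at depth 1
Step 5: declare a=(read d)=22 at depth 1
Visible at query point: a=22 d=22

Answer: 22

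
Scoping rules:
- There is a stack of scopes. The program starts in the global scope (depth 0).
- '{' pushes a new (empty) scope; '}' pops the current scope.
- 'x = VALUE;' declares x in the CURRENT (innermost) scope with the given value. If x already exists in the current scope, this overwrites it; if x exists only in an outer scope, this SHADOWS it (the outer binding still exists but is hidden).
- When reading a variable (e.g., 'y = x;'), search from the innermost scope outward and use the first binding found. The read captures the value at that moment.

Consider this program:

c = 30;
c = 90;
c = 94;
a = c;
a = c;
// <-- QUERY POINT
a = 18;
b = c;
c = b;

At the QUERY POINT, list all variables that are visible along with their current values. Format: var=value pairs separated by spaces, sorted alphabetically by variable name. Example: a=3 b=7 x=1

Step 1: declare c=30 at depth 0
Step 2: declare c=90 at depth 0
Step 3: declare c=94 at depth 0
Step 4: declare a=(read c)=94 at depth 0
Step 5: declare a=(read c)=94 at depth 0
Visible at query point: a=94 c=94

Answer: a=94 c=94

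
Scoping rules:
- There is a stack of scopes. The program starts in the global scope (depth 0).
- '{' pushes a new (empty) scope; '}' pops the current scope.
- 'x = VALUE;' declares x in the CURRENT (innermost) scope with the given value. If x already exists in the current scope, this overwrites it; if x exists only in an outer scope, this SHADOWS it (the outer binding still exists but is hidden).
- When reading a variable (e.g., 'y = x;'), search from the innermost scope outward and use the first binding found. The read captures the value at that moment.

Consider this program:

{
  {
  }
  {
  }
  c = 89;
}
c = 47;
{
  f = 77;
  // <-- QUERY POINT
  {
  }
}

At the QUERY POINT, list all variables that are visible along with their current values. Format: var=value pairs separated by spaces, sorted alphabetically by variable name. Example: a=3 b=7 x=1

Answer: c=47 f=77

Derivation:
Step 1: enter scope (depth=1)
Step 2: enter scope (depth=2)
Step 3: exit scope (depth=1)
Step 4: enter scope (depth=2)
Step 5: exit scope (depth=1)
Step 6: declare c=89 at depth 1
Step 7: exit scope (depth=0)
Step 8: declare c=47 at depth 0
Step 9: enter scope (depth=1)
Step 10: declare f=77 at depth 1
Visible at query point: c=47 f=77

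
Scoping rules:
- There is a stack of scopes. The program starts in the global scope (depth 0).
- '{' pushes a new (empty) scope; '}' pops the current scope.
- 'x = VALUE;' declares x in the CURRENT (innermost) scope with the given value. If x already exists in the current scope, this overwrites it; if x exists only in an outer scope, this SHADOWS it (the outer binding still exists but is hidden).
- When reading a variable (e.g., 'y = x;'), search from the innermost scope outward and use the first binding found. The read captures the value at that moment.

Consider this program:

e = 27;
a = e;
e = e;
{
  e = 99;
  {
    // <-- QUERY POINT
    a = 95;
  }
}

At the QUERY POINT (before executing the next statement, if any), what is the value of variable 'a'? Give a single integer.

Answer: 27

Derivation:
Step 1: declare e=27 at depth 0
Step 2: declare a=(read e)=27 at depth 0
Step 3: declare e=(read e)=27 at depth 0
Step 4: enter scope (depth=1)
Step 5: declare e=99 at depth 1
Step 6: enter scope (depth=2)
Visible at query point: a=27 e=99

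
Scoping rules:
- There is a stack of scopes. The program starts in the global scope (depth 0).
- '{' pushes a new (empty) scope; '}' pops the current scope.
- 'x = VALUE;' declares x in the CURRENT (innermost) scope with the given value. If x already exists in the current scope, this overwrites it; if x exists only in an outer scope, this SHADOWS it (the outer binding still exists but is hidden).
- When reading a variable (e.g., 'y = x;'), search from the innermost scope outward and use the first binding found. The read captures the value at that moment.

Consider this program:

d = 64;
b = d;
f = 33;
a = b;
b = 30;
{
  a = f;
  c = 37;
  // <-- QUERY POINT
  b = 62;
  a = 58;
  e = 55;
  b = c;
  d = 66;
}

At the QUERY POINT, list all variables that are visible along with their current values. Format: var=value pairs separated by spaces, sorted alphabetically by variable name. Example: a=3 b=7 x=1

Answer: a=33 b=30 c=37 d=64 f=33

Derivation:
Step 1: declare d=64 at depth 0
Step 2: declare b=(read d)=64 at depth 0
Step 3: declare f=33 at depth 0
Step 4: declare a=(read b)=64 at depth 0
Step 5: declare b=30 at depth 0
Step 6: enter scope (depth=1)
Step 7: declare a=(read f)=33 at depth 1
Step 8: declare c=37 at depth 1
Visible at query point: a=33 b=30 c=37 d=64 f=33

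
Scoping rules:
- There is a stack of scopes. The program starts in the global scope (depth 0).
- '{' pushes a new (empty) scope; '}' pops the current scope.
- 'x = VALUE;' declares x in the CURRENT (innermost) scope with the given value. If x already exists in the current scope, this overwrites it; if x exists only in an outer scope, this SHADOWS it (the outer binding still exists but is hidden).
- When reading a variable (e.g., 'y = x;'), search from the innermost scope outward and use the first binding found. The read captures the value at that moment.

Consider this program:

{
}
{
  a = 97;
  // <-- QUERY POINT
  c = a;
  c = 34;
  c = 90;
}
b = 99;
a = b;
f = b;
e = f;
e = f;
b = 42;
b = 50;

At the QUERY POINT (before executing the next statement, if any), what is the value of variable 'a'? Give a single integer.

Answer: 97

Derivation:
Step 1: enter scope (depth=1)
Step 2: exit scope (depth=0)
Step 3: enter scope (depth=1)
Step 4: declare a=97 at depth 1
Visible at query point: a=97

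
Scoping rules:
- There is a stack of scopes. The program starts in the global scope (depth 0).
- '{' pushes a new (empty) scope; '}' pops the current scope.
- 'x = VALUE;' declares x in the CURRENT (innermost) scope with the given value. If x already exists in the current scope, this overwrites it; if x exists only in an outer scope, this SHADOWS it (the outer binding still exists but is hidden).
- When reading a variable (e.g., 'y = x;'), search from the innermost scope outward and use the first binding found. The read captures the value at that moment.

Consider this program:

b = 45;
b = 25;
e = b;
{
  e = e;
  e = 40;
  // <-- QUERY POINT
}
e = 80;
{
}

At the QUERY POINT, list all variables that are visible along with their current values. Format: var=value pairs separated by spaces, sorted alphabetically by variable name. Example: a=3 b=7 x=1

Answer: b=25 e=40

Derivation:
Step 1: declare b=45 at depth 0
Step 2: declare b=25 at depth 0
Step 3: declare e=(read b)=25 at depth 0
Step 4: enter scope (depth=1)
Step 5: declare e=(read e)=25 at depth 1
Step 6: declare e=40 at depth 1
Visible at query point: b=25 e=40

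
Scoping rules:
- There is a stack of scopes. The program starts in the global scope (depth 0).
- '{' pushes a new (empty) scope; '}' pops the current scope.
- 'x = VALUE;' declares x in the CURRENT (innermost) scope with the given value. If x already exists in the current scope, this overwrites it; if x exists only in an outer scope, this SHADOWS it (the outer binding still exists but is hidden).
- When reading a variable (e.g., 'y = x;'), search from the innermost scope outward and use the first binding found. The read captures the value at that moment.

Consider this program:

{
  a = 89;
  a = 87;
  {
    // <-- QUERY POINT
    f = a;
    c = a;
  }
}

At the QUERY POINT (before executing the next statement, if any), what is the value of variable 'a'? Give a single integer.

Step 1: enter scope (depth=1)
Step 2: declare a=89 at depth 1
Step 3: declare a=87 at depth 1
Step 4: enter scope (depth=2)
Visible at query point: a=87

Answer: 87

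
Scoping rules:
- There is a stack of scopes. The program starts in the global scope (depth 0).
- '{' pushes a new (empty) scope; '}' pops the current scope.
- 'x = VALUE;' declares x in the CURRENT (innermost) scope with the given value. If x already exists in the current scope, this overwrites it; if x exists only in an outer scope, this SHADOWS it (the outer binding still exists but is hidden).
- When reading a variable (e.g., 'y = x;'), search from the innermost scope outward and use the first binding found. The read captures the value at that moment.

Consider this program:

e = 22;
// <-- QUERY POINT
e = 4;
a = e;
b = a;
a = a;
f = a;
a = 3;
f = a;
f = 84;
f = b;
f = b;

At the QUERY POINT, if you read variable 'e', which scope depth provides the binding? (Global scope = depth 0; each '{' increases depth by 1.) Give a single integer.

Step 1: declare e=22 at depth 0
Visible at query point: e=22

Answer: 0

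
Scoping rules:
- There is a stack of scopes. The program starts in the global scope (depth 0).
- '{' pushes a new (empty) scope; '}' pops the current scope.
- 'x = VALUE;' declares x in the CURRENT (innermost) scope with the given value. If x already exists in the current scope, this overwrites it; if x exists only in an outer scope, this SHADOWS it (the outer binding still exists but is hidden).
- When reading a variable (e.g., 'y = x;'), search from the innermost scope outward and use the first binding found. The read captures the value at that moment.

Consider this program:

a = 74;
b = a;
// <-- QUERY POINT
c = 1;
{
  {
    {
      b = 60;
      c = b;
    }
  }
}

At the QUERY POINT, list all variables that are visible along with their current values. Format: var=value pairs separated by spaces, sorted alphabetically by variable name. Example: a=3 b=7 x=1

Answer: a=74 b=74

Derivation:
Step 1: declare a=74 at depth 0
Step 2: declare b=(read a)=74 at depth 0
Visible at query point: a=74 b=74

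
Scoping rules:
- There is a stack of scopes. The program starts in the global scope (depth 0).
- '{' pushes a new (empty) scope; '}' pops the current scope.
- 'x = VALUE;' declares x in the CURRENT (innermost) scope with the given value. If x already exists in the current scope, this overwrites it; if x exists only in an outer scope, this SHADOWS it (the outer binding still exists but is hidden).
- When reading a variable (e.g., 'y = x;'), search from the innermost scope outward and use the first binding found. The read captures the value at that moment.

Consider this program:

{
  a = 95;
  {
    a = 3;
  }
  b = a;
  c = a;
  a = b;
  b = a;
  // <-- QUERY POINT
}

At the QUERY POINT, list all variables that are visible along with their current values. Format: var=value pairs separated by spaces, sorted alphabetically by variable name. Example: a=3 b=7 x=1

Step 1: enter scope (depth=1)
Step 2: declare a=95 at depth 1
Step 3: enter scope (depth=2)
Step 4: declare a=3 at depth 2
Step 5: exit scope (depth=1)
Step 6: declare b=(read a)=95 at depth 1
Step 7: declare c=(read a)=95 at depth 1
Step 8: declare a=(read b)=95 at depth 1
Step 9: declare b=(read a)=95 at depth 1
Visible at query point: a=95 b=95 c=95

Answer: a=95 b=95 c=95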